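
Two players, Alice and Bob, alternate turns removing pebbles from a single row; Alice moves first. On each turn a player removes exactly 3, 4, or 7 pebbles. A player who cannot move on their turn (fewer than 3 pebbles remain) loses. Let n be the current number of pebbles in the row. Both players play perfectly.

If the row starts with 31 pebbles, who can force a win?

Bob wins.

Compute win/loss labels from the base case upward. A position with no move is L. Any other position is W if it can reach an L in one move, else L.
n=0: no move → L
n=1: no move → L
n=2: no move → L
n=3: reaches L-position 0 → W
n=4: reaches L-position 1 → W
n=5: reaches L-position 2 → W
n=6: reaches L-position 2 → W
n=7: reaches L-position 0 → W
n=8: reaches L-position 1 → W
n=9: reaches L-position 2 → W
n=10: only reaches 7(W), 6(W), 3(W), all W → L
n=11: only reaches 8(W), 7(W), 4(W), all W → L
n=12: only reaches 9(W), 8(W), 5(W), all W → L
n=13: reaches L-position 10 → W
n=14: reaches L-position 11 → W
n=15: reaches L-position 12 → W
n=16: reaches L-position 12 → W
n=17: reaches L-position 10 → W
n=18: reaches L-position 11 → W
n=19: reaches L-position 12 → W
n=20: only reaches 17(W), 16(W), 13(W), all W → L
n=21: only reaches 18(W), 17(W), 14(W), all W → L
n=22: only reaches 19(W), 18(W), 15(W), all W → L
n=23: reaches L-position 20 → W
n=24: reaches L-position 21 → W
n=25: reaches L-position 22 → W
n=26: reaches L-position 22 → W
n=27: reaches L-position 20 → W
n=28: reaches L-position 21 → W
n=29: reaches L-position 22 → W
n=30: only reaches 27(W), 26(W), 23(W), all W → L
n=31: only reaches 28(W), 27(W), 24(W), all W → L
The starting position 31 is L: whatever Alice does, the opponent receives a W position.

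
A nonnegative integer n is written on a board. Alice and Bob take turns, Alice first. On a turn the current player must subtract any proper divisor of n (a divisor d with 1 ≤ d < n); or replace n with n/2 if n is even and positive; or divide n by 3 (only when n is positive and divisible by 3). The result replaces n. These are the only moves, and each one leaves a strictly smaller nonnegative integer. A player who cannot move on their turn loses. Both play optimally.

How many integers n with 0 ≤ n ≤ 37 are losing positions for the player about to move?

Positions with no move are L. A position that does have a move is losing for the player to move precisely when every available move leads to a winning position for the opponent. Fill in the labels:
n=0: no move → L
n=1: no move → L
n=2: W (go to 1, an L position)
n=3: W (go to 1, an L position)
n=4: L (options 2(W), 3(W) are all W)
n=5: W (go to 4, an L position)
n=6: W (go to 4, an L position)
n=7: L (sole option 6(W) is W)
n=8: W (go to 4, an L position)
n=9: L (options 3(W), 6(W), 8(W) are all W)
n=10: W (go to 9, an L position)
n=11: L (sole option 10(W) is W)
n=12: W (go to 4, an L position)
n=13: L (sole option 12(W) is W)
n=14: W (go to 7, an L position)
n=15: L (options 5(W), 10(W), 12(W), 14(W) are all W)
n=16: W (go to 15, an L position)
n=17: L (sole option 16(W) is W)
n=18: W (go to 9, an L position)
n=19: L (sole option 18(W) is W)
n=20: W (go to 15, an L position)
n=21: W (go to 7, an L position)
n=22: W (go to 11, an L position)
n=23: L (sole option 22(W) is W)
n=24: W (go to 23, an L position)
n=25: L (options 20(W), 24(W) are all W)
n=26: W (go to 13, an L position)
n=27: W (go to 9, an L position)
n=28: L (options 14(W), 21(W), 24(W), 26(W), 27(W) are all W)
n=29: W (go to 28, an L position)
n=30: W (go to 15, an L position)
n=31: L (sole option 30(W) is W)
n=32: W (go to 28, an L position)
n=33: W (go to 11, an L position)
n=34: W (go to 17, an L position)
n=35: W (go to 28, an L position)
n=36: L (options 12(W), 18(W), 24(W), 27(W), 30(W), 32(W), 33(W), 34(W), 35(W) are all W)
n=37: W (go to 36, an L position)
L entries with 0 ≤ n ≤ 37: n = 0, 1, 4, 7, 9, 11, 13, 15, 17, 19, 23, 25, 28, 31, 36; that makes 15.

15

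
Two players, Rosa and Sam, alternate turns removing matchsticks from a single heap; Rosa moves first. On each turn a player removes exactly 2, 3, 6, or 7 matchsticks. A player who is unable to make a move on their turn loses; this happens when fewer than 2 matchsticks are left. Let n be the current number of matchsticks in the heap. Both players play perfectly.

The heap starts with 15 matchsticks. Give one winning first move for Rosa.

Remove 6, leaving 9.

Build the W/L table. Terminal = L. A non-terminal position is W if it has a move to some L; otherwise it is L.
n=0: no move → L
n=1: no move → L
n=2: W (go to 0, an L position)
n=3: W (go to 1, an L position)
n=4: W (go to 1, an L position)
n=5: L (options 3(W), 2(W) are all W)
n=6: W (go to 0, an L position)
n=7: W (go to 5, an L position)
n=8: W (go to 5, an L position)
n=9: L (options 7(W), 6(W), 3(W), 2(W) are all W)
n=10: L (options 8(W), 7(W), 4(W), 3(W) are all W)
n=11: W (go to 9, an L position)
n=12: W (go to 10, an L position)
n=13: W (go to 10, an L position)
n=14: L (options 12(W), 11(W), 8(W), 7(W) are all W)
n=15: W (go to 9, an L position)
From 15, the L positions reachable in one move are: 9.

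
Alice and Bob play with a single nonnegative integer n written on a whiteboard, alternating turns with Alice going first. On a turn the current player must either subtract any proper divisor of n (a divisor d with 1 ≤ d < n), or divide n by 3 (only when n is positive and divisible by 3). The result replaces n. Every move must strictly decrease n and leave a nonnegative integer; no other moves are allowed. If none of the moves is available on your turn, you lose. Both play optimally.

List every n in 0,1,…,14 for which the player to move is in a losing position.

0, 1, 4, 7, 9, 11, 13

Build the W/L table. Terminal = L. A non-terminal position is W if it has a move to some L; otherwise it is L.
n=0: no move → L
n=1: no move → L
n=2: →1(L), so W
n=3: →1(L), so W
n=4: →2(W), 3(W) — all W, so L
n=5: →4(L), so W
n=6: →4(L), so W
n=7: →6(W) only, which is W, so L
n=8: →4(L), so W
n=9: →3(W), 6(W), 8(W) — all W, so L
n=10: →9(L), so W
n=11: →10(W) only, which is W, so L
n=12: →4(L), so W
n=13: →12(W) only, which is W, so L
n=14: →7(L), so W
The losing starting values of n are exactly the entries labelled L in this table (7 of them).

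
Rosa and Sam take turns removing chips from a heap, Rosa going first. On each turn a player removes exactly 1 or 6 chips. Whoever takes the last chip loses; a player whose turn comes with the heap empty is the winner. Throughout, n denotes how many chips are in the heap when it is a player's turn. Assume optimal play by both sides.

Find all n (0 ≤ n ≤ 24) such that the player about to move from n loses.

Use the standard recursion: the mover wins at a terminal position; elsewhere, the mover wins exactly when some move hands the opponent an L position.
n=0: no move; the opponent has just taken the last chip and therefore loses → W
n=1: only reaches 0(W), which is W → L
n=2: reaches L-position 1 → W
n=3: only reaches 2(W), which is W → L
n=4: reaches L-position 3 → W
n=5: only reaches 4(W), which is W → L
n=6: reaches L-position 5 → W
n=7: reaches L-position 1 → W
n=8: only reaches 7(W), 2(W), all W → L
n=9: reaches L-position 8 → W
n=10: only reaches 9(W), 4(W), all W → L
n=11: reaches L-position 10 → W
n=12: only reaches 11(W), 6(W), all W → L
n=13: reaches L-position 12 → W
n=14: reaches L-position 8 → W
n=15: only reaches 14(W), 9(W), all W → L
n=16: reaches L-position 15 → W
n=17: only reaches 16(W), 11(W), all W → L
n=18: reaches L-position 17 → W
n=19: only reaches 18(W), 13(W), all W → L
n=20: reaches L-position 19 → W
n=21: reaches L-position 15 → W
n=22: only reaches 21(W), 16(W), all W → L
n=23: reaches L-position 22 → W
n=24: only reaches 23(W), 18(W), all W → L
Reading off the rows marked L gives the requested list; there are 11 such values of n.

1, 3, 5, 8, 10, 12, 15, 17, 19, 22, 24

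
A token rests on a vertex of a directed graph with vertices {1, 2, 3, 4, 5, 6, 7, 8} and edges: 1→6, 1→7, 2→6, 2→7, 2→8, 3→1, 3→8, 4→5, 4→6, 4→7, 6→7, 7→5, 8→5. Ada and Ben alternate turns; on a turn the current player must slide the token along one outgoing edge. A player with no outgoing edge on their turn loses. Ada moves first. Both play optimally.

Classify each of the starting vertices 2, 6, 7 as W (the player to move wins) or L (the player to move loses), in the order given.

2: W, 6: L, 7: W

Positions with no move are L. A position that does have a move is losing for the player to move precisely when every available move leads to a winning position for the opponent. Fill in the labels:
Every edge goes from a vertex to one that appears earlier in the order 5, 7, 8, 6, 4, 1, 3, 2, so processing vertices in that order labels each vertex after all of its successors.
5: no outgoing edge → L
7: reaches L-position 5 → W
8: reaches L-position 5 → W
6: only reaches 7(W), which is W → L
4: reaches L-position 6 → W
1: reaches L-position 6 → W
3: only reaches 1(W), 8(W), all W → L
2: reaches L-position 6 → W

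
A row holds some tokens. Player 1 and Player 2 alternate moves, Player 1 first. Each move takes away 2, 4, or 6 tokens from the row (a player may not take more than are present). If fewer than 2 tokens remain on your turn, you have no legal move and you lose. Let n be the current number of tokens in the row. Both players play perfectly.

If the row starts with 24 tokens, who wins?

Player 2 wins.

Classify positions by backward induction: terminal positions (no move available) are L. From any other position, the mover wins iff some move reaches an L.
n=0: no move → L
n=1: no move → L
n=2: W (go to 0, an L position)
n=3: W (go to 1, an L position)
n=4: W (go to 0, an L position)
n=5: W (go to 1, an L position)
n=6: W (go to 0, an L position)
n=7: W (go to 1, an L position)
n=8: L (options 6(W), 4(W), 2(W) are all W)
n=9: L (options 7(W), 5(W), 3(W) are all W)
n=10: W (go to 8, an L position)
n=11: W (go to 9, an L position)
n=12: W (go to 8, an L position)
n=13: W (go to 9, an L position)
n=14: W (go to 8, an L position)
n=15: W (go to 9, an L position)
n=16: L (options 14(W), 12(W), 10(W) are all W)
n=17: L (options 15(W), 13(W), 11(W) are all W)
n=18: W (go to 16, an L position)
n=19: W (go to 17, an L position)
n=20: W (go to 16, an L position)
n=21: W (go to 17, an L position)
n=22: W (go to 16, an L position)
n=23: W (go to 17, an L position)
n=24: L (options 22(W), 20(W), 18(W) are all W)
Every move from 24 reaches a W position, so the mover loses.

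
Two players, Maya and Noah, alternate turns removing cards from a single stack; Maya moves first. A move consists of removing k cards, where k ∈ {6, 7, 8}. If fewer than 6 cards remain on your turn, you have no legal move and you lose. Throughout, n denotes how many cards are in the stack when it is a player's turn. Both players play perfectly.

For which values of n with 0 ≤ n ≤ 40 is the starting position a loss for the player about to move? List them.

Compute win/loss labels from the base case upward. A position with no move is L. Any other position is W if it can reach an L in one move, else L.
n=0: no move → L
n=1: no move → L
n=2: no move → L
n=3: no move → L
n=4: no move → L
n=5: no move → L
n=6: →0(L), so W
n=7: →1(L), so W
n=8: →2(L), so W
n=9: →3(L), so W
n=10: →4(L), so W
n=11: →5(L), so W
n=12: →5(L), so W
n=13: →5(L), so W
n=14: →8(W), 7(W), 6(W) — all W, so L
n=15: →9(W), 8(W), 7(W) — all W, so L
n=16: →10(W), 9(W), 8(W) — all W, so L
n=17: →11(W), 10(W), 9(W) — all W, so L
n=18: →12(W), 11(W), 10(W) — all W, so L
n=19: →13(W), 12(W), 11(W) — all W, so L
n=20: →14(L), so W
n=21: →15(L), so W
n=22: →16(L), so W
n=23: →17(L), so W
n=24: →18(L), so W
n=25: →19(L), so W
n=26: →19(L), so W
n=27: →19(L), so W
n=28: →22(W), 21(W), 20(W) — all W, so L
n=29: →23(W), 22(W), 21(W) — all W, so L
n=30: →24(W), 23(W), 22(W) — all W, so L
n=31: →25(W), 24(W), 23(W) — all W, so L
n=32: →26(W), 25(W), 24(W) — all W, so L
n=33: →27(W), 26(W), 25(W) — all W, so L
n=34: →28(L), so W
n=35: →29(L), so W
n=36: →30(L), so W
n=37: →31(L), so W
n=38: →32(L), so W
n=39: →33(L), so W
n=40: →33(L), so W
Reading off the rows marked L gives the requested list; there are 18 such values of n.

0, 1, 2, 3, 4, 5, 14, 15, 16, 17, 18, 19, 28, 29, 30, 31, 32, 33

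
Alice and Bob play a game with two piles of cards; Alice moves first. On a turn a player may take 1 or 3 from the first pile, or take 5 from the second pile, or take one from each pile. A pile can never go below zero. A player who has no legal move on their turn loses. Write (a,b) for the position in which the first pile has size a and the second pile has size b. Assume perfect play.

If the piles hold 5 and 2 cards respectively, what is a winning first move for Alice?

Move to (4,2).

Build the W/L table. Terminal = L. A non-terminal position is W if it has a move to some L; otherwise it is L.
No move ever increases a pile, so every position that can arise here has a ≤ 5 and b ≤ 2; it is enough to label the cells with 0 ≤ a ≤ 5 and 0 ≤ b ≤ 2.
Every move lowers a or b (never raises either), so fill the grid row by row in increasing a, and left to right within a row: each cell's successors are then already labelled.
      b=0  b=1  b=2
a=0:    L    L    L
a=1:    W    W    W
a=2:    L    L    L
a=3:    W    W    W
a=4:    L    L    L
a=5:    W    W    W
Cells with no legal move (terminal, hence L): (0,0), (0,1), (0,2).
The remaining L cells, each justified by listing all of its moves:
(2,0): the only move is to (1,0)(W), a W ⇒ L
(2,1): moves to (1,1)(W), (1,0)(W); every one is W ⇒ L
(2,2): moves to (1,2)(W), (1,1)(W); every one is W ⇒ L
(4,0): moves to (3,0)(W), (1,0)(W); every one is W ⇒ L
(4,1): moves to (3,1)(W), (1,1)(W), (3,0)(W); every one is W ⇒ L
(4,2): moves to (3,2)(W), (1,2)(W), (3,1)(W); every one is W ⇒ L
Every other cell has at least one move into one of the L cells above, so it is W.
From (5,2), the L positions reachable in one move are: (4,2), (2,2), (4,1). Any move reaching one of these is winning.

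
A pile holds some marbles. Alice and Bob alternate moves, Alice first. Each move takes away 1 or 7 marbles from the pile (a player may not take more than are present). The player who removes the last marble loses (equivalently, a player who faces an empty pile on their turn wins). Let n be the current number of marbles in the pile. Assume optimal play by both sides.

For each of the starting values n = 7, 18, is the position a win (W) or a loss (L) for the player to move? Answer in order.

Work bottom-up. With no move the player to move wins. Otherwise the position is W if at least one move leads to an L position for the opponent, and L if every move leads to a W.
n=0: no move; the opponent has just taken the last marble and therefore loses → W
n=1: only reaches 0(W), which is W → L
n=2: reaches L-position 1 → W
n=3: only reaches 2(W), which is W → L
n=4: reaches L-position 3 → W
n=5: only reaches 4(W), which is W → L
n=6: reaches L-position 5 → W
n=7: only reaches 6(W), 0(W), all W → L
n=8: reaches L-position 7 → W
n=9: only reaches 8(W), 2(W), all W → L
n=10: reaches L-position 9 → W
n=11: only reaches 10(W), 4(W), all W → L
n=12: reaches L-position 11 → W
n=13: only reaches 12(W), 6(W), all W → L
n=14: reaches L-position 13 → W
n=15: only reaches 14(W), 8(W), all W → L
n=16: reaches L-position 15 → W
n=17: only reaches 16(W), 10(W), all W → L
n=18: reaches L-position 17 → W

7: L, 18: W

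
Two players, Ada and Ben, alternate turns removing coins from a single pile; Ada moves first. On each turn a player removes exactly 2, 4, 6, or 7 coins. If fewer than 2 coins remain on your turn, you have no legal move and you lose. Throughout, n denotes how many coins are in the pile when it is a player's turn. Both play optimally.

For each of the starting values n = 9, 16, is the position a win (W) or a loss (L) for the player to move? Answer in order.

Positions with no move are L. A position that does have a move is losing for the player to move precisely when every available move leads to a winning position for the opponent. Fill in the labels:
n=0: no move → L
n=1: no move → L
n=2: can move to 0, which is L ⇒ W
n=3: can move to 1, which is L ⇒ W
n=4: can move to 0, which is L ⇒ W
n=5: can move to 1, which is L ⇒ W
n=6: can move to 0, which is L ⇒ W
n=7: can move to 1, which is L ⇒ W
n=8: can move to 1, which is L ⇒ W
n=9: moves to 7(W), 5(W), 3(W), 2(W); every one is W ⇒ L
n=10: moves to 8(W), 6(W), 4(W), 3(W); every one is W ⇒ L
n=11: can move to 9, which is L ⇒ W
n=12: can move to 10, which is L ⇒ W
n=13: can move to 9, which is L ⇒ W
n=14: can move to 10, which is L ⇒ W
n=15: can move to 9, which is L ⇒ W
n=16: can move to 10, which is L ⇒ W

9: L, 16: W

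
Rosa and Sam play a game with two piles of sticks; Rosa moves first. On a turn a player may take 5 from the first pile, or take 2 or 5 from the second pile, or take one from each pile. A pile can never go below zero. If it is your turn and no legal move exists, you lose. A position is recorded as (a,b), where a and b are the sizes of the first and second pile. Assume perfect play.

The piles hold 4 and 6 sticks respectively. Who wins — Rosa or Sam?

Sam wins.

Build the W/L table. Terminal = L. A non-terminal position is W if it has a move to some L; otherwise it is L.
No move ever increases a pile, so every position that can arise here has a ≤ 4 and b ≤ 6; it is enough to label the cells with 0 ≤ a ≤ 4 and 0 ≤ b ≤ 6.
Every move lowers a or b (never raises either), so fill the grid row by row in increasing a, and left to right within a row: each cell's successors are then already labelled.
      b=0  b=1  b=2  b=3  b=4  b=5  b=6
a=0:    L    L    W    W    L    W    W
a=1:    L    W    W    L    L    W    W
a=2:    L    W    W    L    W    W    L
a=3:    L    W    W    L    W    W    L
a=4:    L    W    W    L    W    W    L
Cells with no legal move (terminal, hence L): (0,0), (0,1), (1,0), (2,0), (3,0), (4,0).
The remaining L cells, each justified by listing all of its moves:
(0,4): the only move is to (0,2)(W), a W ⇒ L
(1,3): moves to (1,1)(W), (0,2)(W); every one is W ⇒ L
(1,4): moves to (1,2)(W), (0,3)(W); every one is W ⇒ L
(2,3): moves to (2,1)(W), (1,2)(W); every one is W ⇒ L
(2,6): moves to (2,4)(W), (2,1)(W), (1,5)(W); every one is W ⇒ L
(3,3): moves to (3,1)(W), (2,2)(W); every one is W ⇒ L
(3,6): moves to (3,4)(W), (3,1)(W), (2,5)(W); every one is W ⇒ L
(4,3): moves to (4,1)(W), (3,2)(W); every one is W ⇒ L
(4,6): moves to (4,4)(W), (4,1)(W), (3,5)(W); every one is W ⇒ L
Every other cell has at least one move into one of the L cells above, so it is W.
Every move from (4,6) reaches a W position, so the mover loses.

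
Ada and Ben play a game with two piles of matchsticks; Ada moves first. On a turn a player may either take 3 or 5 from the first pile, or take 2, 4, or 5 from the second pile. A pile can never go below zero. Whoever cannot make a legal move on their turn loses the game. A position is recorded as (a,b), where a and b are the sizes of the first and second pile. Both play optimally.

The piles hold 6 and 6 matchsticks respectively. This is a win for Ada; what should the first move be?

Move to (6,4).

Label each position W (a win for the player to move) or L (a loss). A position with no legal move is L; any other position is W exactly when some move reaches an L, and L when every move reaches a W.
No move ever increases a pile, so every position that can arise here has a ≤ 6 and b ≤ 6; it is enough to label the cells with 0 ≤ a ≤ 6 and 0 ≤ b ≤ 6.
Every move lowers a or b (never raises either), so fill the grid row by row in increasing a, and left to right within a row: each cell's successors are then already labelled.
      b=0  b=1  b=2  b=3  b=4  b=5  b=6
a=0:    L    L    W    W    W    W    W
a=1:    L    L    W    W    W    W    W
a=2:    L    L    W    W    W    W    W
a=3:    W    W    L    L    W    W    W
a=4:    W    W    L    L    W    W    W
a=5:    W    W    L    L    W    W    W
a=6:    W    W    W    W    L    L    W
Cells with no legal move (terminal, hence L): (0,0), (0,1), (1,0), (1,1), (2,0), (2,1).
The remaining L cells, each justified by listing all of its moves:
(3,2): L (options (0,2)(W), (3,0)(W) are all W)
(3,3): L (options (0,3)(W), (3,1)(W) are all W)
(4,2): L (options (1,2)(W), (4,0)(W) are all W)
(4,3): L (options (1,3)(W), (4,1)(W) are all W)
(5,2): L (options (2,2)(W), (0,2)(W), (5,0)(W) are all W)
(5,3): L (options (2,3)(W), (0,3)(W), (5,1)(W) are all W)
(6,4): L (options (3,4)(W), (1,4)(W), (6,2)(W), (6,0)(W) are all W)
(6,5): L (options (3,5)(W), (1,5)(W), (6,3)(W), (6,1)(W), (6,0)(W) are all W)
Every other cell has at least one move into one of the L cells above, so it is W.
From (6,6), the L positions reachable in one move are: (6,4).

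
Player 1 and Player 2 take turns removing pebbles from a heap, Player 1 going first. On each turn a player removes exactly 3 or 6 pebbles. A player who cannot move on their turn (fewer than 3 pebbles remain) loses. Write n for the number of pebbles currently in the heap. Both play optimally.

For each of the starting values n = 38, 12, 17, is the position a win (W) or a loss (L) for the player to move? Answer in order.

Classify positions by backward induction: terminal positions (no move available) are L. From any other position, the mover wins iff some move reaches an L.
n=0: no move → L
n=1: no move → L
n=2: no move → L
n=3: →0(L), so W
n=4: →1(L), so W
n=5: →2(L), so W
n=6: →0(L), so W
n=7: →1(L), so W
n=8: →2(L), so W
n=9: →6(W), 3(W) — all W, so L
n=10: →7(W), 4(W) — all W, so L
n=11: →8(W), 5(W) — all W, so L
n=12: →9(L), so W
n=13: →10(L), so W
n=14: →11(L), so W
n=15: →9(L), so W
n=16: →10(L), so W
n=17: →11(L), so W
n=18: →15(W), 12(W) — all W, so L
n=19: →16(W), 13(W) — all W, so L
n=20: →17(W), 14(W) — all W, so L
n=21: →18(L), so W
n=22: →19(L), so W
n=23: →20(L), so W
n=24: →18(L), so W
n=25: →19(L), so W
n=26: →20(L), so W
n=27: →24(W), 21(W) — all W, so L
n=28: →25(W), 22(W) — all W, so L
n=29: →26(W), 23(W) — all W, so L
n=30: →27(L), so W
n=31: →28(L), so W
n=32: →29(L), so W
n=33: →27(L), so W
n=34: →28(L), so W
n=35: →29(L), so W
n=36: →33(W), 30(W) — all W, so L
n=37: →34(W), 31(W) — all W, so L
n=38: →35(W), 32(W) — all W, so L

38: L, 12: W, 17: W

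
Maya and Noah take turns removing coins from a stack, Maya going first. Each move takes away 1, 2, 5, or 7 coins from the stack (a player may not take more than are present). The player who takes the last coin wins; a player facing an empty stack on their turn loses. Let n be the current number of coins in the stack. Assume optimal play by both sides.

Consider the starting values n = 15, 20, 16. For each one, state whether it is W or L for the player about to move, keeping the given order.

Label each position W (a win for the player to move) or L (a loss). A position with no legal move is L; any other position is W exactly when some move reaches an L, and L when every move reaches a W.
n=0: no move → L
n=1: can move to 0, which is L ⇒ W
n=2: can move to 0, which is L ⇒ W
n=3: moves to 2(W), 1(W); every one is W ⇒ L
n=4: can move to 3, which is L ⇒ W
n=5: can move to 3, which is L ⇒ W
n=6: moves to 5(W), 4(W), 1(W); every one is W ⇒ L
n=7: can move to 6, which is L ⇒ W
n=8: can move to 6, which is L ⇒ W
n=9: moves to 8(W), 7(W), 4(W), 2(W); every one is W ⇒ L
n=10: can move to 9, which is L ⇒ W
n=11: can move to 9, which is L ⇒ W
n=12: moves to 11(W), 10(W), 7(W), 5(W); every one is W ⇒ L
n=13: can move to 12, which is L ⇒ W
n=14: can move to 12, which is L ⇒ W
n=15: moves to 14(W), 13(W), 10(W), 8(W); every one is W ⇒ L
n=16: can move to 15, which is L ⇒ W
n=17: can move to 15, which is L ⇒ W
n=18: moves to 17(W), 16(W), 13(W), 11(W); every one is W ⇒ L
n=19: can move to 18, which is L ⇒ W
n=20: can move to 18, which is L ⇒ W

15: L, 20: W, 16: W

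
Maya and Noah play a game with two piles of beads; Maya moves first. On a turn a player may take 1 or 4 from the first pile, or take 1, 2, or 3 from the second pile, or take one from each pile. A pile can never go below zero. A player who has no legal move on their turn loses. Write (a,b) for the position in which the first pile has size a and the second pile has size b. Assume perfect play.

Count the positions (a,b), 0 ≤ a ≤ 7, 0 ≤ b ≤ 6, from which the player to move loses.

16

Use the standard recursion: the mover loses at a terminal position; elsewhere, the mover wins exactly when some move hands the opponent an L position.
Every move lowers a or b (never raises either), so fill the grid row by row in increasing a, and left to right within a row: each cell's successors are then already labelled.
      b=0  b=1  b=2  b=3  b=4  b=5  b=6
a=0:    L    W    W    W    L    W    W
a=1:    W    W    L    W    W    W    L
a=2:    L    W    W    W    L    W    W
a=3:    W    W    L    W    W    W    L
a=4:    W    L    W    W    W    L    W
a=5:    L    W    W    W    L    W    W
a=6:    W    W    L    W    W    W    L
a=7:    L    W    W    W    L    W    W
Cells with no legal move (terminal, hence L): (0,0).
The remaining L cells, each justified by listing all of its moves:
(0,4): L (options (0,3)(W), (0,2)(W), (0,1)(W) are all W)
(1,2): L (options (0,2)(W), (1,1)(W), (1,0)(W), (0,1)(W) are all W)
(1,6): L (options (0,6)(W), (1,5)(W), (1,4)(W), (1,3)(W), (0,5)(W) are all W)
(2,0): L (sole option (1,0)(W) is W)
(2,4): L (options (1,4)(W), (2,3)(W), (2,2)(W), (2,1)(W), (1,3)(W) are all W)
(3,2): L (options (2,2)(W), (3,1)(W), (3,0)(W), (2,1)(W) are all W)
(3,6): L (options (2,6)(W), (3,5)(W), (3,4)(W), (3,3)(W), (2,5)(W) are all W)
(4,1): L (options (3,1)(W), (0,1)(W), (4,0)(W), (3,0)(W) are all W)
(4,5): L (options (3,5)(W), (0,5)(W), (4,4)(W), (4,3)(W), (4,2)(W), (3,4)(W) are all W)
(5,0): L (options (4,0)(W), (1,0)(W) are all W)
(5,4): L (options (4,4)(W), (1,4)(W), (5,3)(W), (5,2)(W), (5,1)(W), (4,3)(W) are all W)
(6,2): L (options (5,2)(W), (2,2)(W), (6,1)(W), (6,0)(W), (5,1)(W) are all W)
(6,6): L (options (5,6)(W), (2,6)(W), (6,5)(W), (6,4)(W), (6,3)(W), (5,5)(W) are all W)
(7,0): L (options (6,0)(W), (3,0)(W) are all W)
(7,4): L (options (6,4)(W), (3,4)(W), (7,3)(W), (7,2)(W), (7,1)(W), (6,3)(W) are all W)
Every other cell has at least one move into one of the L cells above, so it is W.
L cells per row: a=0: 2, a=1: 2, a=2: 2, a=3: 2, a=4: 2, a=5: 2, a=6: 2, a=7: 2; total 16.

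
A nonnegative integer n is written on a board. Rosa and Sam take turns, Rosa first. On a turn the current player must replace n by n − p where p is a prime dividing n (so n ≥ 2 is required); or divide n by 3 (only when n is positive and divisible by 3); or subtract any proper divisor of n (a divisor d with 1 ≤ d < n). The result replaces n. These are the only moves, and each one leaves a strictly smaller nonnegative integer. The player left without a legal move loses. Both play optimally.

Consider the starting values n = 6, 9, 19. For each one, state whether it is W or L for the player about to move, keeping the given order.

Work bottom-up. With no move the player to move loses. Otherwise the position is W if at least one move leads to an L position for the opponent, and L if every move leads to a W.
n=0: no move → L
n=1: no move → L
n=2: reaches L-position 0 → W
n=3: reaches L-position 0 → W
n=4: only reaches 2(W), 3(W), all W → L
n=5: reaches L-position 0 → W
n=6: reaches L-position 4 → W
n=7: reaches L-position 0 → W
n=8: reaches L-position 4 → W
n=9: only reaches 3(W), 6(W), 8(W), all W → L
n=10: reaches L-position 9 → W
n=11: reaches L-position 0 → W
n=12: reaches L-position 4 → W
n=13: reaches L-position 0 → W
n=14: only reaches 7(W), 12(W), 13(W), all W → L
n=15: reaches L-position 14 → W
n=16: reaches L-position 14 → W
n=17: reaches L-position 0 → W
n=18: reaches L-position 9 → W
n=19: reaches L-position 0 → W

6: W, 9: L, 19: W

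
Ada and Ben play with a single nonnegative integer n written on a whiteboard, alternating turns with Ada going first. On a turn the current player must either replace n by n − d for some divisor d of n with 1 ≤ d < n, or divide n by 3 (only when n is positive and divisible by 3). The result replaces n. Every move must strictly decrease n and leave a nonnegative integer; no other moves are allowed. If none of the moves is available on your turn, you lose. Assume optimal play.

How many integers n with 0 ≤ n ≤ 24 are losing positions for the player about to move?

Positions with no move are L. A position that does have a move is losing for the player to move precisely when every available move leads to a winning position for the opponent. Fill in the labels:
n=0: no move → L
n=1: no move → L
n=2: reaches L-position 1 → W
n=3: reaches L-position 1 → W
n=4: only reaches 2(W), 3(W), all W → L
n=5: reaches L-position 4 → W
n=6: reaches L-position 4 → W
n=7: only reaches 6(W), which is W → L
n=8: reaches L-position 4 → W
n=9: only reaches 3(W), 6(W), 8(W), all W → L
n=10: reaches L-position 9 → W
n=11: only reaches 10(W), which is W → L
n=12: reaches L-position 4 → W
n=13: only reaches 12(W), which is W → L
n=14: reaches L-position 7 → W
n=15: only reaches 5(W), 10(W), 12(W), 14(W), all W → L
n=16: reaches L-position 15 → W
n=17: only reaches 16(W), which is W → L
n=18: reaches L-position 9 → W
n=19: only reaches 18(W), which is W → L
n=20: reaches L-position 15 → W
n=21: reaches L-position 7 → W
n=22: reaches L-position 11 → W
n=23: only reaches 22(W), which is W → L
n=24: reaches L-position 23 → W
L entries with 0 ≤ n ≤ 24: n = 0, 1, 4, 7, 9, 11, 13, 15, 17, 19, 23; that makes 11.

11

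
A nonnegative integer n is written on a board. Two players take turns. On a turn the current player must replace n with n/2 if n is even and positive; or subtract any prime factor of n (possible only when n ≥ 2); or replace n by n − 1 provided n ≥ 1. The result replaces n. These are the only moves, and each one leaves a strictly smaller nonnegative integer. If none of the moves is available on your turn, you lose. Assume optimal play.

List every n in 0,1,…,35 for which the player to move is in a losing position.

Compute win/loss labels from the base case upward. A position with no move is L. Any other position is W if it can reach an L in one move, else L.
n=0: no move → L
n=1: reaches L-position 0 → W
n=2: reaches L-position 0 → W
n=3: reaches L-position 0 → W
n=4: only reaches 2(W), 3(W), all W → L
n=5: reaches L-position 0 → W
n=6: reaches L-position 4 → W
n=7: reaches L-position 0 → W
n=8: reaches L-position 4 → W
n=9: only reaches 6(W), 8(W), all W → L
n=10: reaches L-position 9 → W
n=11: reaches L-position 0 → W
n=12: reaches L-position 9 → W
n=13: reaches L-position 0 → W
n=14: only reaches 7(W), 12(W), 13(W), all W → L
n=15: reaches L-position 14 → W
n=16: reaches L-position 14 → W
n=17: reaches L-position 0 → W
n=18: reaches L-position 9 → W
n=19: reaches L-position 0 → W
n=20: only reaches 10(W), 15(W), 18(W), 19(W), all W → L
n=21: reaches L-position 14 → W
n=22: reaches L-position 20 → W
n=23: reaches L-position 0 → W
n=24: only reaches 12(W), 21(W), 22(W), 23(W), all W → L
n=25: reaches L-position 20 → W
n=26: reaches L-position 24 → W
n=27: reaches L-position 24 → W
n=28: reaches L-position 14 → W
n=29: reaches L-position 0 → W
n=30: only reaches 15(W), 25(W), 27(W), 28(W), 29(W), all W → L
n=31: reaches L-position 0 → W
n=32: reaches L-position 30 → W
n=33: reaches L-position 30 → W
n=34: only reaches 17(W), 32(W), 33(W), all W → L
n=35: reaches L-position 30 → W
The losing starting values of n are exactly the entries labelled L in this table (8 of them).

0, 4, 9, 14, 20, 24, 30, 34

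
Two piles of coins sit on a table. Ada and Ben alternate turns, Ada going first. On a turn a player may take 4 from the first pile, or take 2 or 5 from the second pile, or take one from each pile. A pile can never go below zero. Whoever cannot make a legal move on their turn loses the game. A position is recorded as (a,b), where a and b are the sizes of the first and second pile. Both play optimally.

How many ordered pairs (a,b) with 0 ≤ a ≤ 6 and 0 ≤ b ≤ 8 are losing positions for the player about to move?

Classify positions by backward induction: terminal positions (no move available) are L. From any other position, the mover wins iff some move reaches an L.
Every move lowers a or b (never raises either), so fill the grid row by row in increasing a, and left to right within a row: each cell's successors are then already labelled.
      b=0  b=1  b=2  b=3  b=4  b=5  b=6  b=7  b=8
a=0:    L    L    W    W    L    W    W    L    L
a=1:    L    W    W    L    L    W    W    L    W
a=2:    L    W    W    L    W    W    L    L    W
a=3:    L    W    W    L    W    W    L    W    W
a=4:    W    W    L    L    W    W    L    W    W
a=5:    W    L    L    W    W    L    W    W    L
a=6:    W    L    W    W    L    L    W    W    L
Cells with no legal move (terminal, hence L): (0,0), (0,1), (1,0), (2,0), (3,0).
The remaining L cells, each justified by listing all of its moves:
(0,4): L (sole option (0,2)(W) is W)
(0,7): L (options (0,5)(W), (0,2)(W) are all W)
(0,8): L (options (0,6)(W), (0,3)(W) are all W)
(1,3): L (options (1,1)(W), (0,2)(W) are all W)
(1,4): L (options (1,2)(W), (0,3)(W) are all W)
(1,7): L (options (1,5)(W), (1,2)(W), (0,6)(W) are all W)
(2,3): L (options (2,1)(W), (1,2)(W) are all W)
(2,6): L (options (2,4)(W), (2,1)(W), (1,5)(W) are all W)
(2,7): L (options (2,5)(W), (2,2)(W), (1,6)(W) are all W)
(3,3): L (options (3,1)(W), (2,2)(W) are all W)
(3,6): L (options (3,4)(W), (3,1)(W), (2,5)(W) are all W)
(4,2): L (options (0,2)(W), (4,0)(W), (3,1)(W) are all W)
(4,3): L (options (0,3)(W), (4,1)(W), (3,2)(W) are all W)
(4,6): L (options (0,6)(W), (4,4)(W), (4,1)(W), (3,5)(W) are all W)
(5,1): L (options (1,1)(W), (4,0)(W) are all W)
(5,2): L (options (1,2)(W), (5,0)(W), (4,1)(W) are all W)
(5,5): L (options (1,5)(W), (5,3)(W), (5,0)(W), (4,4)(W) are all W)
(5,8): L (options (1,8)(W), (5,6)(W), (5,3)(W), (4,7)(W) are all W)
(6,1): L (options (2,1)(W), (5,0)(W) are all W)
(6,4): L (options (2,4)(W), (6,2)(W), (5,3)(W) are all W)
(6,5): L (options (2,5)(W), (6,3)(W), (6,0)(W), (5,4)(W) are all W)
(6,8): L (options (2,8)(W), (6,6)(W), (6,3)(W), (5,7)(W) are all W)
Every other cell has at least one move into one of the L cells above, so it is W.
L cells per row: a=0: 5, a=1: 4, a=2: 4, a=3: 3, a=4: 3, a=5: 4, a=6: 4; total 27.

27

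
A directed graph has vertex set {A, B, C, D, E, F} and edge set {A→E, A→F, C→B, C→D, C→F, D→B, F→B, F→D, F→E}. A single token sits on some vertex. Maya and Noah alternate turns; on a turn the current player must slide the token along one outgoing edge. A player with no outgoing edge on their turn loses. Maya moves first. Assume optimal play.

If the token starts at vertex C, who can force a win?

Maya wins.

Label each position W (a win for the player to move) or L (a loss). A position with no legal move is L; any other position is W exactly when some move reaches an L, and L when every move reaches a W.
Every edge goes from a vertex to one that appears earlier in the order B, E, D, F, C, A, so processing vertices in that order labels each vertex after all of its successors.
B: no outgoing edge → L
E: no outgoing edge → L
D: reaches L-position B → W
F: reaches L-position E → W
C: reaches L-position B → W
A: reaches L-position E → W
From C Maya can move to B, reaching an L position.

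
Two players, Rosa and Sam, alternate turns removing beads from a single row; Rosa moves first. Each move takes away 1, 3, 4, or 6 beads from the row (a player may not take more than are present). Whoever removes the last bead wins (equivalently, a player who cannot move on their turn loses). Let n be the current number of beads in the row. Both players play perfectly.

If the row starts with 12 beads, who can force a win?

Rosa wins.

Work bottom-up. With no move the player to move loses. Otherwise the position is W if at least one move leads to an L position for the opponent, and L if every move leads to a W.
n=0: no move → L
n=1: reaches L-position 0 → W
n=2: only reaches 1(W), which is W → L
n=3: reaches L-position 2 → W
n=4: reaches L-position 0 → W
n=5: reaches L-position 2 → W
n=6: reaches L-position 2 → W
n=7: only reaches 6(W), 4(W), 3(W), 1(W), all W → L
n=8: reaches L-position 7 → W
n=9: only reaches 8(W), 6(W), 5(W), 3(W), all W → L
n=10: reaches L-position 9 → W
n=11: reaches L-position 7 → W
n=12: reaches L-position 9 → W
The starting position 12 is W: Rosa should remove 3, leaving 9, handing over an L position.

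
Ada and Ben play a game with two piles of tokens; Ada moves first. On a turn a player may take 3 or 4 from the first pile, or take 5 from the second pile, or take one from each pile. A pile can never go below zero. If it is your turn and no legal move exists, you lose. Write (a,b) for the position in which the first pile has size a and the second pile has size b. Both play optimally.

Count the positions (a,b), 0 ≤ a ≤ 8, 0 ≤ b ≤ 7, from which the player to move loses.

29

Compute win/loss labels from the base case upward. A position with no move is L. Any other position is W if it can reach an L in one move, else L.
Every move lowers a or b (never raises either), so fill the grid row by row in increasing a, and left to right within a row: each cell's successors are then already labelled.
      b=0  b=1  b=2  b=3  b=4  b=5  b=6  b=7
a=0:    L    L    L    L    L    W    W    W
a=1:    L    W    W    W    W    W    L    L
a=2:    L    W    L    L    L    W    L    W
a=3:    W    W    W    W    W    W    L    W
a=4:    W    W    W    W    W    L    W    W
a=5:    W    L    W    W    W    L    W    W
a=6:    W    L    W    W    W    L    W    L
a=7:    L    L    W    L    L    W    W    L
a=8:    L    W    W    L    W    W    L    L
Cells with no legal move (terminal, hence L): (0,0), (0,1), (0,2), (0,3), (0,4), (1,0), (2,0).
The remaining L cells, each justified by listing all of its moves:
(1,6): L (options (1,1)(W), (0,5)(W) are all W)
(1,7): L (options (1,2)(W), (0,6)(W) are all W)
(2,2): L (sole option (1,1)(W) is W)
(2,3): L (sole option (1,2)(W) is W)
(2,4): L (sole option (1,3)(W) is W)
(2,6): L (options (2,1)(W), (1,5)(W) are all W)
(3,6): L (options (0,6)(W), (3,1)(W), (2,5)(W) are all W)
(4,5): L (options (1,5)(W), (0,5)(W), (4,0)(W), (3,4)(W) are all W)
(5,1): L (options (2,1)(W), (1,1)(W), (4,0)(W) are all W)
(5,5): L (options (2,5)(W), (1,5)(W), (5,0)(W), (4,4)(W) are all W)
(6,1): L (options (3,1)(W), (2,1)(W), (5,0)(W) are all W)
(6,5): L (options (3,5)(W), (2,5)(W), (6,0)(W), (5,4)(W) are all W)
(6,7): L (options (3,7)(W), (2,7)(W), (6,2)(W), (5,6)(W) are all W)
(7,0): L (options (4,0)(W), (3,0)(W) are all W)
(7,1): L (options (4,1)(W), (3,1)(W), (6,0)(W) are all W)
(7,3): L (options (4,3)(W), (3,3)(W), (6,2)(W) are all W)
(7,4): L (options (4,4)(W), (3,4)(W), (6,3)(W) are all W)
(7,7): L (options (4,7)(W), (3,7)(W), (7,2)(W), (6,6)(W) are all W)
(8,0): L (options (5,0)(W), (4,0)(W) are all W)
(8,3): L (options (5,3)(W), (4,3)(W), (7,2)(W) are all W)
(8,6): L (options (5,6)(W), (4,6)(W), (8,1)(W), (7,5)(W) are all W)
(8,7): L (options (5,7)(W), (4,7)(W), (8,2)(W), (7,6)(W) are all W)
Every other cell has at least one move into one of the L cells above, so it is W.
L cells per row: a=0: 5, a=1: 3, a=2: 5, a=3: 1, a=4: 1, a=5: 2, a=6: 3, a=7: 5, a=8: 4; total 29.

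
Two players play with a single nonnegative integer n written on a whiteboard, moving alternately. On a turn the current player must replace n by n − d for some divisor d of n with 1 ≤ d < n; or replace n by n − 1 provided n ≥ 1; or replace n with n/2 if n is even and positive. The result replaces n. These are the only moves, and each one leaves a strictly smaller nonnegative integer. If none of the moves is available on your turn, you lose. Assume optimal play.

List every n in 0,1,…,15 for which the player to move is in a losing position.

0, 2, 5, 7, 9, 11, 13, 15

Compute win/loss labels from the base case upward. A position with no move is L. Any other position is W if it can reach an L in one move, else L.
n=0: no move → L
n=1: reaches L-position 0 → W
n=2: only reaches 1(W), which is W → L
n=3: reaches L-position 2 → W
n=4: reaches L-position 2 → W
n=5: only reaches 4(W), which is W → L
n=6: reaches L-position 5 → W
n=7: only reaches 6(W), which is W → L
n=8: reaches L-position 7 → W
n=9: only reaches 6(W), 8(W), all W → L
n=10: reaches L-position 5 → W
n=11: only reaches 10(W), which is W → L
n=12: reaches L-position 9 → W
n=13: only reaches 12(W), which is W → L
n=14: reaches L-position 7 → W
n=15: only reaches 10(W), 12(W), 14(W), all W → L
The losing starting values of n are exactly the entries labelled L in this table (8 of them).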